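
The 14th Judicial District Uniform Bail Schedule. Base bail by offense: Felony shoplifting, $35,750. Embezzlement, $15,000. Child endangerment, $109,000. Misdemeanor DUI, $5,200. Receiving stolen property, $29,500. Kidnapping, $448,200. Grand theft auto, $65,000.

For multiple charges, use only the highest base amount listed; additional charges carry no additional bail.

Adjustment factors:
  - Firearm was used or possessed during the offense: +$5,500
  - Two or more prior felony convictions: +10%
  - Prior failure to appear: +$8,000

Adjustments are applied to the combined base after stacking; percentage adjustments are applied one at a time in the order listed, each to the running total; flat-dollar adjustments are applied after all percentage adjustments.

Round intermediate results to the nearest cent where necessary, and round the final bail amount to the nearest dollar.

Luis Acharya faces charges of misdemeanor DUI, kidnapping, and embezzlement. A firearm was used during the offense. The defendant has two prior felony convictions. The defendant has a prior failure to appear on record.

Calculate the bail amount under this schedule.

$506,520

Base amounts from the schedule: misdemeanor DUI $5,200; kidnapping $448,200; embezzlement $15,000.
Stacking rule: use the highest base only. Highest is kidnapping at $448,200. Combined base = $448,200.
Two or more prior felony convictions (+10%): $448,200 × 1.1 = $493,020.
Firearm was used or possessed during the offense (+$5,500 flat): $493,020 + $5,500 = $498,520.
Prior failure to appear (+$8,000 flat): $498,520 + $8,000 = $506,520.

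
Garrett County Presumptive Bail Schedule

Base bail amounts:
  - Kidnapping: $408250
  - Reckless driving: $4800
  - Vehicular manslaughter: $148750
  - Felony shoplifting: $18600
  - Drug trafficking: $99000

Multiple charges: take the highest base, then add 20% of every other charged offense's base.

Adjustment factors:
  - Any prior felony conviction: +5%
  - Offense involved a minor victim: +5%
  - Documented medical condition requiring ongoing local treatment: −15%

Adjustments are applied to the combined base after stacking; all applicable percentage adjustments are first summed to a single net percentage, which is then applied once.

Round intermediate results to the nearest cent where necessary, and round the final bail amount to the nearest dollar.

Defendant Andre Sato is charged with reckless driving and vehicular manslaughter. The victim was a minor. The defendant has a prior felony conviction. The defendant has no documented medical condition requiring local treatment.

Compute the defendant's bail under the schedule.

Base amounts from the schedule: reckless driving $4800; vehicular manslaughter $148750.
Stacking rule: highest base plus 20% of each additional charge. Highest is vehicular manslaughter at $148750. Additional: $4800 × 20% = $960. Combined base = $148750 + $960 = $149710.
Net percentage adjustment: +5% +5% = +10%. $149710 × 1.1 = $164681.

$164681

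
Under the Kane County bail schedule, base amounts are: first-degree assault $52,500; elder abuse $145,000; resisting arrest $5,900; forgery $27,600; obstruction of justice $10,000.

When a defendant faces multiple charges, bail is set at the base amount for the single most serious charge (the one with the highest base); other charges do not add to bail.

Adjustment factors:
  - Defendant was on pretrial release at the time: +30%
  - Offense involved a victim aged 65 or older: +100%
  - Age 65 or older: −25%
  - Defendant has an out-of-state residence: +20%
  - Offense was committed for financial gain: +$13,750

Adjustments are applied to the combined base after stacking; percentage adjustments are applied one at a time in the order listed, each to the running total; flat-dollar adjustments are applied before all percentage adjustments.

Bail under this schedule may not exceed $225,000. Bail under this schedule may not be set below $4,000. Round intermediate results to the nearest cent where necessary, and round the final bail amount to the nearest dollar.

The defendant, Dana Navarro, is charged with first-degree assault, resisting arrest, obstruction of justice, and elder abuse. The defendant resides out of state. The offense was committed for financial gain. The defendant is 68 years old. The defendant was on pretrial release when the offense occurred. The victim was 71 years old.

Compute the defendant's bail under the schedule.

$225,000

Base amounts from the schedule: first-degree assault $52,500; resisting arrest $5,900; obstruction of justice $10,000; elder abuse $145,000.
Stacking rule: use the highest base only. Highest is elder abuse at $145,000. Combined base = $145,000.
Offense was committed for financial gain (+$13,750 flat): $145,000 + $13,750 = $158,750.
Defendant was on pretrial release at the time (+30%): $158,750 × 1.3 = $206,375.
Offense involved a victim aged 65 or older (+100%): $206,375 × 2 = $412,750.
Age 65 or older (−25%): $412,750 × 0.75 = $309,562.50.
Defendant has an out-of-state residence (+20%): $309,562.50 × 1.2 = $371,475.
Result $371,475 exceeds the maximum of $225,000; bail is capped at $225,000.
$225,000 is at or above the $4,000 minimum.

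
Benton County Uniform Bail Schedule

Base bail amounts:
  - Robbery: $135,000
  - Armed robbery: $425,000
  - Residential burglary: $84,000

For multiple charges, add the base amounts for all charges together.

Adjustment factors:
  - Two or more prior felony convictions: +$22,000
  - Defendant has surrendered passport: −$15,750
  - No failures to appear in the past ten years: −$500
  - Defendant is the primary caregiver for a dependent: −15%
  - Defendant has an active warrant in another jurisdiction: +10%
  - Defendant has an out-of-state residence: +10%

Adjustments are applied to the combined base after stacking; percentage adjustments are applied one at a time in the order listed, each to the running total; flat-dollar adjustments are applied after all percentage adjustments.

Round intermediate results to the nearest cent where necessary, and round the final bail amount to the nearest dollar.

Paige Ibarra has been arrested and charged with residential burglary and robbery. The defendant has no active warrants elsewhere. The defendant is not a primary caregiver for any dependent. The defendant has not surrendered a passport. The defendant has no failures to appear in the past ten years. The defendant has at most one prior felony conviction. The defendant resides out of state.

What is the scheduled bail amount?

Base amounts from the schedule: residential burglary $84,000; robbery $135,000.
Stacking rule: sum of all bases. $84,000 + $135,000 = $219,000.
Defendant has an out-of-state residence (+10%): $219,000 × 1.1 = $240,900.
No failures to appear in the past ten years (−$500 flat): $240,900 − $500 = $240,400.

$240,400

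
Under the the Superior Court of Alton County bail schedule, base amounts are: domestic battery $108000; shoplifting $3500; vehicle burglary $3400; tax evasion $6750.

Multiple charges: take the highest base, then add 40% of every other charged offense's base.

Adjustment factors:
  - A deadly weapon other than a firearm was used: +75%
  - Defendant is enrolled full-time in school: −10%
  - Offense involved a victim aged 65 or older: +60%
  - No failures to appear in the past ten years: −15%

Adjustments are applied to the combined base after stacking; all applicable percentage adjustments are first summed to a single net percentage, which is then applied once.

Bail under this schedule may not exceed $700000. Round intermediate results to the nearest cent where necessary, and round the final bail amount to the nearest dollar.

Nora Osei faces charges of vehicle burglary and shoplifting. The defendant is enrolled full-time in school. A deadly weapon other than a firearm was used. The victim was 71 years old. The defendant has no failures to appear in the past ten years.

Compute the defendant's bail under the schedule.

$10206

Base amounts from the schedule: vehicle burglary $3400; shoplifting $3500.
Stacking rule: highest base plus 40% of each additional charge. Highest is shoplifting at $3500. Additional: $3400 × 40% = $1360. Combined base = $3500 + $1360 = $4860.
Net percentage adjustment: +75% −10% +60% −15% = +110%. $4860 × 2.1 = $10206.
$10206 is within the $700000 maximum.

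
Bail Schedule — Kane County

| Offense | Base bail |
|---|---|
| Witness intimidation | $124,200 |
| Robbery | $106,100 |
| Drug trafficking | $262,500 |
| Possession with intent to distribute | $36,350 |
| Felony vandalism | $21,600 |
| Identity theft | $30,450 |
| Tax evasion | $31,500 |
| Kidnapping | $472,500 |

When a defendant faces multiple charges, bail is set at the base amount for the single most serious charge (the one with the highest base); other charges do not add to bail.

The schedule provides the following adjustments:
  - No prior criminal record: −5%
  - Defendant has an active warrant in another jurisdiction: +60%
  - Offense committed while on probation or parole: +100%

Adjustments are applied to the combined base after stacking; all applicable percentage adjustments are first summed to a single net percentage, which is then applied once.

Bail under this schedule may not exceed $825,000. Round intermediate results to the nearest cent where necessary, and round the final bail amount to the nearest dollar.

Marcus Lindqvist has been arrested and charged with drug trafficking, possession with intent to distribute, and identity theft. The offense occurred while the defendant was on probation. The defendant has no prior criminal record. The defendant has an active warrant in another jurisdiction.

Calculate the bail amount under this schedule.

Base amounts from the schedule: drug trafficking $262,500; possession with intent to distribute $36,350; identity theft $30,450.
Stacking rule: use the highest base only. Highest is drug trafficking at $262,500. Combined base = $262,500.
Net percentage adjustment: −5% +60% +100% = +155%. $262,500 × 2.55 = $669,375.
$669,375 is within the $825,000 maximum.

$669,375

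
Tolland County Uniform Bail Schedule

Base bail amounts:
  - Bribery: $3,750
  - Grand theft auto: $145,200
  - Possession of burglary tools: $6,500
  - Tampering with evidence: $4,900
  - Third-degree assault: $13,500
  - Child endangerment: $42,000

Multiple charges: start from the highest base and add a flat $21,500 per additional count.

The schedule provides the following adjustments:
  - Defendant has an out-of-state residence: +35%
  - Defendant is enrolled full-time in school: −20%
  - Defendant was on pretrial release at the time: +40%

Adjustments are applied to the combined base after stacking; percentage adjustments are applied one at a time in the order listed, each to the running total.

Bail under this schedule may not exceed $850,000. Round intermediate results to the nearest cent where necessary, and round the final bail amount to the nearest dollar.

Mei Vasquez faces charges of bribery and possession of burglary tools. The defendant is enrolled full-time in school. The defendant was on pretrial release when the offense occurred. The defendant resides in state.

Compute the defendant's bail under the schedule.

$31,360

Base amounts from the schedule: bribery $3,750; possession of burglary tools $6,500.
Stacking rule: highest base plus $21,500 per additional charge. Highest is possession of burglary tools at $6,500; 1 additional charge → +$21,500. Combined base = $28,000.
Defendant is enrolled full-time in school (−20%): $28,000 × 0.8 = $22,400.
Defendant was on pretrial release at the time (+40%): $22,400 × 1.4 = $31,360.
$31,360 is within the $850,000 maximum.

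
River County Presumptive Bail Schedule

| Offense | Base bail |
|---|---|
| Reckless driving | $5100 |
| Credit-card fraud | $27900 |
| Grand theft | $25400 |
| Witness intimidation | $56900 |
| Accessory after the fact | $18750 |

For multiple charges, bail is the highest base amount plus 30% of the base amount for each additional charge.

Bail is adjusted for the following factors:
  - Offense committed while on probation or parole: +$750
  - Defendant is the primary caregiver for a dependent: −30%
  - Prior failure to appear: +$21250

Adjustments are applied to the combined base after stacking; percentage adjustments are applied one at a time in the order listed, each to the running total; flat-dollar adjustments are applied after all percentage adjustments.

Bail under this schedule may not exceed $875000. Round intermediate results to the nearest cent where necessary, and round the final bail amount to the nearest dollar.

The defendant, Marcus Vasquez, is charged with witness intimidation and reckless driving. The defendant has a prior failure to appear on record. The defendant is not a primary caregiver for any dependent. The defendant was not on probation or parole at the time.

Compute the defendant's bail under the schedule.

$79680

Base amounts from the schedule: witness intimidation $56900; reckless driving $5100.
Stacking rule: highest base plus 30% of each additional charge. Highest is witness intimidation at $56900. Additional: $5100 × 30% = $1530. Combined base = $56900 + $1530 = $58430.
Prior failure to appear (+$21250 flat): $58430 + $21250 = $79680.
$79680 is within the $875000 maximum.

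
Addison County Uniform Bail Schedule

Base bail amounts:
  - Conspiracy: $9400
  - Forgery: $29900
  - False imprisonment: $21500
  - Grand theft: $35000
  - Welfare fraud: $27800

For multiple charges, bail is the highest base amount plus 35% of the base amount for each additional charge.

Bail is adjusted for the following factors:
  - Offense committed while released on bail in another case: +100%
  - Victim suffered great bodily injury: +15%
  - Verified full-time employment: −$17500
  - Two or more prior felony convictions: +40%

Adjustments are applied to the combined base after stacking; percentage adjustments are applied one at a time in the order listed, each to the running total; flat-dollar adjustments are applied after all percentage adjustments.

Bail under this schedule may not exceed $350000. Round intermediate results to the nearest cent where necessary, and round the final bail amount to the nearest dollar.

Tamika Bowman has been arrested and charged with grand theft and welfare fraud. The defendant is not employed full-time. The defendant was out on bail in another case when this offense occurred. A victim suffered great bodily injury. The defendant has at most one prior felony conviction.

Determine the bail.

Base amounts from the schedule: grand theft $35000; welfare fraud $27800.
Stacking rule: highest base plus 35% of each additional charge. Highest is grand theft at $35000. Additional: $27800 × 35% = $9730. Combined base = $35000 + $9730 = $44730.
Offense committed while released on bail in another case (+100%): $44730 × 2 = $89460.
Victim suffered great bodily injury (+15%): $89460 × 1.15 = $102879.
$102879 is within the $350000 maximum.

$102879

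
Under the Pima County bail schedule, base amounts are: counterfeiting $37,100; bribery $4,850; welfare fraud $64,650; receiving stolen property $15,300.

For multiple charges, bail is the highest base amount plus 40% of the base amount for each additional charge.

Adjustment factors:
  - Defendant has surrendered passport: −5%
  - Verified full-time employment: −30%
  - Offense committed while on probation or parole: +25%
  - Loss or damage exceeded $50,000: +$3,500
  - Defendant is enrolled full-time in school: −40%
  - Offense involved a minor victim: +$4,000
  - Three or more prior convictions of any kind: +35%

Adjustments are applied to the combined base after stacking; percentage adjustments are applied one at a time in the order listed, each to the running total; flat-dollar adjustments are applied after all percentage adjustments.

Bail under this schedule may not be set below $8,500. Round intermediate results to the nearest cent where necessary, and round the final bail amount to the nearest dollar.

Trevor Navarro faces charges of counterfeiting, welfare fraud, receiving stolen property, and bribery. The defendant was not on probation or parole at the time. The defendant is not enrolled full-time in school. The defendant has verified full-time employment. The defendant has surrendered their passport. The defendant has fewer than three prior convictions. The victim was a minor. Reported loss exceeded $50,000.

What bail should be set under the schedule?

$65,721

Base amounts from the schedule: counterfeiting $37,100; welfare fraud $64,650; receiving stolen property $15,300; bribery $4,850.
Stacking rule: highest base plus 40% of each additional charge. Highest is welfare fraud at $64,650. Additional: $37,100 × 40% = $14,840; $15,300 × 40% = $6,120; $4,850 × 40% = $1,940. Combined base = $64,650 + $22,900 = $87,550.
Defendant has surrendered passport (−5%): $87,550 × 0.95 = $83,172.50.
Verified full-time employment (−30%): $83,172.50 × 0.7 = $58,220.75.
Loss or damage exceeded $50,000 (+$3,500 flat): $58,220.75 + $3,500 = $61,720.75.
Offense involved a minor victim (+$4,000 flat): $61,720.75 + $4,000 = $65,720.75.
$65,720.75 is at or above the $8,500 minimum.
Rounded to the nearest dollar: $65,721.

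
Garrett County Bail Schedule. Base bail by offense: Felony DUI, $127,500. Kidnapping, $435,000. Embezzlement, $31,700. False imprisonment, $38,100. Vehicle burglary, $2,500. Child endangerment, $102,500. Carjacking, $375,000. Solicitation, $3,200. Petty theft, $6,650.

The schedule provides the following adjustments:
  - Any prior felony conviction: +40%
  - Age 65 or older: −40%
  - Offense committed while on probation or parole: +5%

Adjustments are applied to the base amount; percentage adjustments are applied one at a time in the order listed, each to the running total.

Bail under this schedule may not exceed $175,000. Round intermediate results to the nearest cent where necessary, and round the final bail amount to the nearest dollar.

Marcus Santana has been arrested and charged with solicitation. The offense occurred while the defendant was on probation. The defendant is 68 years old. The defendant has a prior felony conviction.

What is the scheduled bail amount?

Base amounts from the schedule: solicitation $3,200.
Single charge. Combined base = $3,200.
Any prior felony conviction (+40%): $3,200 × 1.4 = $4,480.
Age 65 or older (−40%): $4,480 × 0.6 = $2,688.
Offense committed while on probation or parole (+5%): $2,688 × 1.05 = $2,822.40.
$2,822.40 is within the $175,000 maximum.
Rounded to the nearest dollar: $2,822.

$2,822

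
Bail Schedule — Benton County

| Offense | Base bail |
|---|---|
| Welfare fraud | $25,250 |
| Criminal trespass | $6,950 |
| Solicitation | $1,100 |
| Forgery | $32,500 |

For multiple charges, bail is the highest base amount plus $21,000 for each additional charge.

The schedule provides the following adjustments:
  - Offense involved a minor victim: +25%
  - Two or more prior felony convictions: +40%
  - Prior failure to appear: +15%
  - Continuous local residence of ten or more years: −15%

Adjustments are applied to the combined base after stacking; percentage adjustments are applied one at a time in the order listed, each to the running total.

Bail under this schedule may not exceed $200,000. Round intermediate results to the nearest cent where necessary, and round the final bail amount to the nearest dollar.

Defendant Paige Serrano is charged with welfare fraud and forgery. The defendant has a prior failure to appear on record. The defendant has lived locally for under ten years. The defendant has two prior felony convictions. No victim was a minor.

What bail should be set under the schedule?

Base amounts from the schedule: welfare fraud $25,250; forgery $32,500.
Stacking rule: highest base plus $21,000 per additional charge. Highest is forgery at $32,500; 1 additional charge → +$21,000. Combined base = $53,500.
Two or more prior felony convictions (+40%): $53,500 × 1.4 = $74,900.
Prior failure to appear (+15%): $74,900 × 1.15 = $86,135.
$86,135 is within the $200,000 maximum.

$86,135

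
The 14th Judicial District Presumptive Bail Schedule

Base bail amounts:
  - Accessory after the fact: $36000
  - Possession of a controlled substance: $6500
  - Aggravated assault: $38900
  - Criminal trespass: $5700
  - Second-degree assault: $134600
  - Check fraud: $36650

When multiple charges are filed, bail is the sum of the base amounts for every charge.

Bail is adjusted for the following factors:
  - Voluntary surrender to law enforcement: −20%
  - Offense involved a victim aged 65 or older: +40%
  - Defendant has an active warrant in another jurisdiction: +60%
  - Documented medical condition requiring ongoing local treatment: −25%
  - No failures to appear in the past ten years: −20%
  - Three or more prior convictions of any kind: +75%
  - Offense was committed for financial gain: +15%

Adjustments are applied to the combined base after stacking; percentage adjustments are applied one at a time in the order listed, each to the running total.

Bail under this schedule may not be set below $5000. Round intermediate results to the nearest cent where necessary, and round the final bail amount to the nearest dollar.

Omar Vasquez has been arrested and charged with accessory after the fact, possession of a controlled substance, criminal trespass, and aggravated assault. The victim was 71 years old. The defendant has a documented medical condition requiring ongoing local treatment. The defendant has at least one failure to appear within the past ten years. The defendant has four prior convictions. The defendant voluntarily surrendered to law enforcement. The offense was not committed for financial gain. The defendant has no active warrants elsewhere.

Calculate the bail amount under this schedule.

$128037

Base amounts from the schedule: accessory after the fact $36000; possession of a controlled substance $6500; criminal trespass $5700; aggravated assault $38900.
Stacking rule: sum of all bases. $36000 + $6500 + $5700 + $38900 = $87100.
Voluntary surrender to law enforcement (−20%): $87100 × 0.8 = $69680.
Offense involved a victim aged 65 or older (+40%): $69680 × 1.4 = $97552.
Documented medical condition requiring ongoing local treatment (−25%): $97552 × 0.75 = $73164.
Three or more prior convictions of any kind (+75%): $73164 × 1.75 = $128037.
$128037 is at or above the $5000 minimum.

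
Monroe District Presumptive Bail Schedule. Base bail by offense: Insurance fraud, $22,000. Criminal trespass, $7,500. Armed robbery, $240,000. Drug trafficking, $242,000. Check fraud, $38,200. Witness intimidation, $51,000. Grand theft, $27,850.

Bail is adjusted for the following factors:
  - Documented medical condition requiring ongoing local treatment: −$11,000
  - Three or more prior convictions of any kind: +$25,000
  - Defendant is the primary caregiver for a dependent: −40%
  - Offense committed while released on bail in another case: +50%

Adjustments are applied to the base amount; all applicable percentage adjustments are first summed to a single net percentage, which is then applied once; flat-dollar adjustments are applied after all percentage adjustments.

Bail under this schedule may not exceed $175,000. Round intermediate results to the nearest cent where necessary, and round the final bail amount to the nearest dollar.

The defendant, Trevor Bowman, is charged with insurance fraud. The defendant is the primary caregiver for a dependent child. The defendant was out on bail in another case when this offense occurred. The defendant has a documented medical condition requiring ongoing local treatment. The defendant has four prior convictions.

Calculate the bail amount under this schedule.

$38,200

Base amounts from the schedule: insurance fraud $22,000.
Single charge. Combined base = $22,000.
Net percentage adjustment: −40% +50% = +10%. $22,000 × 1.1 = $24,200.
Documented medical condition requiring ongoing local treatment (−$11,000 flat): $24,200 − $11,000 = $13,200.
Three or more prior convictions of any kind (+$25,000 flat): $13,200 + $25,000 = $38,200.
$38,200 is within the $175,000 maximum.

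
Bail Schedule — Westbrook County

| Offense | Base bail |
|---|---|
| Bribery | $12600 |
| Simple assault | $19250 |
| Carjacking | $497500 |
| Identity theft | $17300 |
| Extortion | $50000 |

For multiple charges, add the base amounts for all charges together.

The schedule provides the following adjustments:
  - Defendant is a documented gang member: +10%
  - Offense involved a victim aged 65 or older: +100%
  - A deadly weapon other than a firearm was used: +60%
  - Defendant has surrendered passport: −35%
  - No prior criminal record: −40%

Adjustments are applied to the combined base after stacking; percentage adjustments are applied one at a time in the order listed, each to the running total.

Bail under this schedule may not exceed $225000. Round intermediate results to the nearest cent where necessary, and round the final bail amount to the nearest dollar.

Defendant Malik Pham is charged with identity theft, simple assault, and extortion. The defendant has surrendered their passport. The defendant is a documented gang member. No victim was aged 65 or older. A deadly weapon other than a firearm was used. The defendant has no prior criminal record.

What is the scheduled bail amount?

Base amounts from the schedule: identity theft $17300; simple assault $19250; extortion $50000.
Stacking rule: sum of all bases. $17300 + $19250 + $50000 = $86550.
Defendant is a documented gang member (+10%): $86550 × 1.1 = $95205.
A deadly weapon other than a firearm was used (+60%): $95205 × 1.6 = $152328.
Defendant has surrendered passport (−35%): $152328 × 0.65 = $99013.20.
No prior criminal record (−40%): $99013.20 × 0.6 = $59407.92.
$59407.92 is within the $225000 maximum.
Rounded to the nearest dollar: $59408.

$59408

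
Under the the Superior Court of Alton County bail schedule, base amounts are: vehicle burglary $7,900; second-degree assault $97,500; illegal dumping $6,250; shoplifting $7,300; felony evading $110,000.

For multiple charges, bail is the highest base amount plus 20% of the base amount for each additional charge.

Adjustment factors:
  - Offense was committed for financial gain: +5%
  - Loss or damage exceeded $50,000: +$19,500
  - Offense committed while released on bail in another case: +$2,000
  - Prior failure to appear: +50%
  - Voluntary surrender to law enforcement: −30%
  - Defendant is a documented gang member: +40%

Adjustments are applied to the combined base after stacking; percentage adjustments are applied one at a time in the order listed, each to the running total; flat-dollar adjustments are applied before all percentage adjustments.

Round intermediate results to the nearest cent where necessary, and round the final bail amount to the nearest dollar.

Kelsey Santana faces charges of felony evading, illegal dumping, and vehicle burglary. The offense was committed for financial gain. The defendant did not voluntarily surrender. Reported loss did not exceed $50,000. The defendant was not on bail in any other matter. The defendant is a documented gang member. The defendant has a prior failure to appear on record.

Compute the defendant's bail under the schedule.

Base amounts from the schedule: felony evading $110,000; illegal dumping $6,250; vehicle burglary $7,900.
Stacking rule: highest base plus 20% of each additional charge. Highest is felony evading at $110,000. Additional: $6,250 × 20% = $1,250; $7,900 × 20% = $1,580. Combined base = $110,000 + $2,830 = $112,830.
Offense was committed for financial gain (+5%): $112,830 × 1.05 = $118,471.50.
Prior failure to appear (+50%): $118,471.50 × 1.5 = $177,707.25.
Defendant is a documented gang member (+40%): $177,707.25 × 1.4 = $248,790.15.
Rounded to the nearest dollar: $248,790.

$248,790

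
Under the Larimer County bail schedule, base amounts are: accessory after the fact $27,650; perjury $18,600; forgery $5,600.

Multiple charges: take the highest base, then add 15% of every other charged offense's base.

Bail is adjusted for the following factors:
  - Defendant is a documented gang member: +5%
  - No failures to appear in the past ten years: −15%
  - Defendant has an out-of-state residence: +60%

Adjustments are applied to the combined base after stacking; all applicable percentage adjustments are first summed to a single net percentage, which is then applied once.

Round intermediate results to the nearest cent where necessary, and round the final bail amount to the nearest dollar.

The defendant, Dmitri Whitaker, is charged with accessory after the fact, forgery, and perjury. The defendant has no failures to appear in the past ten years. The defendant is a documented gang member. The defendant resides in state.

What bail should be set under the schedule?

Base amounts from the schedule: accessory after the fact $27,650; forgery $5,600; perjury $18,600.
Stacking rule: highest base plus 15% of each additional charge. Highest is accessory after the fact at $27,650. Additional: $5,600 × 15% = $840; $18,600 × 15% = $2,790. Combined base = $27,650 + $3,630 = $31,280.
Net percentage adjustment: +5% −15% = −10%. $31,280 × 0.9 = $28,152.

$28,152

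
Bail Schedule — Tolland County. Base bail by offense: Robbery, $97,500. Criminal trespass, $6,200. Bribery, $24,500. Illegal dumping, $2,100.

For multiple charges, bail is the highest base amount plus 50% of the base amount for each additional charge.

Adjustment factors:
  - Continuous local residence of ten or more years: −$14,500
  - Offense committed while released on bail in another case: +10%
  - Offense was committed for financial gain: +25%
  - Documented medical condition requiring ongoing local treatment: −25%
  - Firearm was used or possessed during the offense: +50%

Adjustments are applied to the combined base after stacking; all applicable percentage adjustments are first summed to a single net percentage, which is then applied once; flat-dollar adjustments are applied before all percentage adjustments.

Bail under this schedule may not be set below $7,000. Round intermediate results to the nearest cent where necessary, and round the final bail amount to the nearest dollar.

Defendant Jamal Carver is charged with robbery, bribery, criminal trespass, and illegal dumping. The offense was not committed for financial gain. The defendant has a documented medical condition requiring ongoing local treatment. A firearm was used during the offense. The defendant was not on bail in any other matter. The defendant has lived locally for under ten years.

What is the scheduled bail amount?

Base amounts from the schedule: robbery $97,500; bribery $24,500; criminal trespass $6,200; illegal dumping $2,100.
Stacking rule: highest base plus 50% of each additional charge. Highest is robbery at $97,500. Additional: $24,500 × 50% = $12,250; $6,200 × 50% = $3,100; $2,100 × 50% = $1,050. Combined base = $97,500 + $16,400 = $113,900.
Net percentage adjustment: −25% +50% = +25%. $113,900 × 1.25 = $142,375.
$142,375 is at or above the $7,000 minimum.

$142,375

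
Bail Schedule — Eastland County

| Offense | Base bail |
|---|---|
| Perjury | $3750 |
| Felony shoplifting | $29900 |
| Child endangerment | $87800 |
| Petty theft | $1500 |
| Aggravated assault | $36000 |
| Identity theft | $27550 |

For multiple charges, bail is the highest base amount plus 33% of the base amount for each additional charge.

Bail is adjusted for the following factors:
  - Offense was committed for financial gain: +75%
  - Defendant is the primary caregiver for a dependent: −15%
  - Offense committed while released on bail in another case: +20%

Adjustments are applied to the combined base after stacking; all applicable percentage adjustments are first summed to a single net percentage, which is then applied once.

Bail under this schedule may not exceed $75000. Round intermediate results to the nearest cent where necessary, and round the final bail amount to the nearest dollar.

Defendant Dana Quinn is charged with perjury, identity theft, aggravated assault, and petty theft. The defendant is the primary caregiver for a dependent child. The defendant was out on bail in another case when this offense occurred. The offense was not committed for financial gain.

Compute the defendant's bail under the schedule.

$49165

Base amounts from the schedule: perjury $3750; identity theft $27550; aggravated assault $36000; petty theft $1500.
Stacking rule: highest base plus 33% of each additional charge. Highest is aggravated assault at $36000. Additional: $3750 × 33% = $1237.50; $27550 × 33% = $9091.50; $1500 × 33% = $495. Combined base = $36000 + $10824 = $46824.
Net percentage adjustment: −15% +20% = +5%. $46824 × 1.05 = $49165.20.
$49165.20 is within the $75000 maximum.
Rounded to the nearest dollar: $49165.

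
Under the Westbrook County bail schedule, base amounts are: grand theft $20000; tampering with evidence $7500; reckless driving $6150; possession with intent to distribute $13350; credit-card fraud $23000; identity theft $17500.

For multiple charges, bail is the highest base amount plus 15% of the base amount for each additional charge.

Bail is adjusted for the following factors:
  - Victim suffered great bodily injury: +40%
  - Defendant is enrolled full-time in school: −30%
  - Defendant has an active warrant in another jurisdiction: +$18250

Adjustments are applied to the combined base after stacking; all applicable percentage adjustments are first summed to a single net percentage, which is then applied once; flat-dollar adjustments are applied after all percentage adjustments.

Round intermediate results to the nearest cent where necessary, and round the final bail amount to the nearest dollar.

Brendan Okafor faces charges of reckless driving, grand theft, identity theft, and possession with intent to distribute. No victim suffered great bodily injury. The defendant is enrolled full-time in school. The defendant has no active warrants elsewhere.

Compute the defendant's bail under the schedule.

$17885

Base amounts from the schedule: reckless driving $6150; grand theft $20000; identity theft $17500; possession with intent to distribute $13350.
Stacking rule: highest base plus 15% of each additional charge. Highest is grand theft at $20000. Additional: $6150 × 15% = $922.50; $17500 × 15% = $2625; $13350 × 15% = $2002.50. Combined base = $20000 + $5550 = $25550.
Defendant is enrolled full-time in school (−30%): $25550 × 0.7 = $17885.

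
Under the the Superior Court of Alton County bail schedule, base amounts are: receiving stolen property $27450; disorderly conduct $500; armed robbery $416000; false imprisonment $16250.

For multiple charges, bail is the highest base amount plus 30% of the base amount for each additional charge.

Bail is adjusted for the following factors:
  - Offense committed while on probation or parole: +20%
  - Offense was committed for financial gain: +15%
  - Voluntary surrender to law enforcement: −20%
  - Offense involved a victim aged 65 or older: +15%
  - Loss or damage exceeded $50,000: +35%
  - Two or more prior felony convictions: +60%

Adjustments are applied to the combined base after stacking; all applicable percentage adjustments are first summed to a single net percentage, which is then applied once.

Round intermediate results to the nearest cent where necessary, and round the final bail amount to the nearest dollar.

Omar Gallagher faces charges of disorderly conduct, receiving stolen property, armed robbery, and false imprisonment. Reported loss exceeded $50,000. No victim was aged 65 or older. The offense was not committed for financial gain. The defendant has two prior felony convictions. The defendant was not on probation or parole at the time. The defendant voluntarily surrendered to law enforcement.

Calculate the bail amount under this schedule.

$751205

Base amounts from the schedule: disorderly conduct $500; receiving stolen property $27450; armed robbery $416000; false imprisonment $16250.
Stacking rule: highest base plus 30% of each additional charge. Highest is armed robbery at $416000. Additional: $500 × 30% = $150; $27450 × 30% = $8235; $16250 × 30% = $4875. Combined base = $416000 + $13260 = $429260.
Net percentage adjustment: −20% +35% +60% = +75%. $429260 × 1.75 = $751205.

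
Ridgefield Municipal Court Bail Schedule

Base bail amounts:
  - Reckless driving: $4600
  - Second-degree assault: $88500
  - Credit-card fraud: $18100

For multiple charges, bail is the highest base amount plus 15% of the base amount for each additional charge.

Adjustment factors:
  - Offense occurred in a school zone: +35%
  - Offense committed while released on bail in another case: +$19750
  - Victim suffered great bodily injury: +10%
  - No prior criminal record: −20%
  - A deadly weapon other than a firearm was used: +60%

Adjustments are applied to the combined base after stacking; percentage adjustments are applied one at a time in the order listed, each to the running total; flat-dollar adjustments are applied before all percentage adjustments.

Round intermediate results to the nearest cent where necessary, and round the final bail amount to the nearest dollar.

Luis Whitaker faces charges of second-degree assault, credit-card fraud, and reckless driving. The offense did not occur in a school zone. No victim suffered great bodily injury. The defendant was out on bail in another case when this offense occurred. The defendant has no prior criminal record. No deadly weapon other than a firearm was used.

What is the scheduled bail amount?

$89324

Base amounts from the schedule: second-degree assault $88500; credit-card fraud $18100; reckless driving $4600.
Stacking rule: highest base plus 15% of each additional charge. Highest is second-degree assault at $88500. Additional: $18100 × 15% = $2715; $4600 × 15% = $690. Combined base = $88500 + $3405 = $91905.
Offense committed while released on bail in another case (+$19750 flat): $91905 + $19750 = $111655.
No prior criminal record (−20%): $111655 × 0.8 = $89324.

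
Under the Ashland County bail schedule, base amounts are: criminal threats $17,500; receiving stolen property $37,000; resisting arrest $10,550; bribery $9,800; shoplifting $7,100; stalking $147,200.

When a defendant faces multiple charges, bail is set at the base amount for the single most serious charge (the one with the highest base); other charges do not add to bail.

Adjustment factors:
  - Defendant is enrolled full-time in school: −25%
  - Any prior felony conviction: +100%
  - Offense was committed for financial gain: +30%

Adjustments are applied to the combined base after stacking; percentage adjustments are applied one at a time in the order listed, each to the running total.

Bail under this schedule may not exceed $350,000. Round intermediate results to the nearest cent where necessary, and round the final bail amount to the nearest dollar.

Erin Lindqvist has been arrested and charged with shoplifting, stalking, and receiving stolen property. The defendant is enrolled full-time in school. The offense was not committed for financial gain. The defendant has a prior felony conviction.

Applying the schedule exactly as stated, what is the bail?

Base amounts from the schedule: shoplifting $7,100; stalking $147,200; receiving stolen property $37,000.
Stacking rule: use the highest base only. Highest is stalking at $147,200. Combined base = $147,200.
Defendant is enrolled full-time in school (−25%): $147,200 × 0.75 = $110,400.
Any prior felony conviction (+100%): $110,400 × 2 = $220,800.
$220,800 is within the $350,000 maximum.

$220,800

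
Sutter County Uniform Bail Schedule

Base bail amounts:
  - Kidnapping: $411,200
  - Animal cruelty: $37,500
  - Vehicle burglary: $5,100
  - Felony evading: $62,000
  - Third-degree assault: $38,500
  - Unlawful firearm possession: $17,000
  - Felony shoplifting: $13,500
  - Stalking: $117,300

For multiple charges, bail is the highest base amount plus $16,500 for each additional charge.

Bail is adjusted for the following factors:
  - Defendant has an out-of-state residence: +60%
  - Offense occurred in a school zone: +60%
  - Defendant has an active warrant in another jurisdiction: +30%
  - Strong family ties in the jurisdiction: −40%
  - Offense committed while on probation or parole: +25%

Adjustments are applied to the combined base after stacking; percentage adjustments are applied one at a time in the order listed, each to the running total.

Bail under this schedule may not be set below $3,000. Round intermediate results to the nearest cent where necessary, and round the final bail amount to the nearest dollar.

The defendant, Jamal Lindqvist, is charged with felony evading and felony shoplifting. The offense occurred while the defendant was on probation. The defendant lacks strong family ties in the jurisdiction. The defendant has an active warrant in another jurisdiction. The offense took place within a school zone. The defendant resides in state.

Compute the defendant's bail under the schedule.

$204,100

Base amounts from the schedule: felony evading $62,000; felony shoplifting $13,500.
Stacking rule: highest base plus $16,500 per additional charge. Highest is felony evading at $62,000; 1 additional charge → +$16,500. Combined base = $78,500.
Offense occurred in a school zone (+60%): $78,500 × 1.6 = $125,600.
Defendant has an active warrant in another jurisdiction (+30%): $125,600 × 1.3 = $163,280.
Offense committed while on probation or parole (+25%): $163,280 × 1.25 = $204,100.
$204,100 is at or above the $3,000 minimum.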